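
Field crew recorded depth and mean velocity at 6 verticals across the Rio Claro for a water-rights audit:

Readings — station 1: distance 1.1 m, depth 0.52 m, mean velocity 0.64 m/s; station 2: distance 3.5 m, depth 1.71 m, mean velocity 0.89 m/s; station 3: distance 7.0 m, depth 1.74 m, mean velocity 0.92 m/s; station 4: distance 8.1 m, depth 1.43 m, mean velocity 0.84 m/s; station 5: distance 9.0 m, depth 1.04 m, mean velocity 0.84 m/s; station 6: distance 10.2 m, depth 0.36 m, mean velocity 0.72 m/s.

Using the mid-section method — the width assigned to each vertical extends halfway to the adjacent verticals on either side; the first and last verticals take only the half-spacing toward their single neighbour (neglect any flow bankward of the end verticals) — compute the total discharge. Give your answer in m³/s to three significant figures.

10.8 m³/s

w_1 = (3.5 − 1.1)/2 = 1.2 m; q_1 = 0.64 × 0.52 × 1.2 = 0.3994 m³/s
w_2 = (7.0 − 1.1)/2 = 2.95 m; q_2 = 0.89 × 1.71 × 2.95 = 4.490 m³/s
w_3 = (8.1 − 3.5)/2 = 2.3 m; q_3 = 0.92 × 1.74 × 2.3 = 3.682 m³/s
w_4 = (9.0 − 7.0)/2 = 1 m; q_4 = 0.84 × 1.43 × 1 = 1.201 m³/s
w_5 = (10.2 − 8.1)/2 = 1.05 m; q_5 = 0.84 × 1.04 × 1.05 = 0.9173 m³/s
w_6 = (10.2 − 9.0)/2 = 0.6 m; q_6 = 0.72 × 0.36 × 0.6 = 0.1555 m³/s
Q = Σ qᵢ = 10.84 m³/s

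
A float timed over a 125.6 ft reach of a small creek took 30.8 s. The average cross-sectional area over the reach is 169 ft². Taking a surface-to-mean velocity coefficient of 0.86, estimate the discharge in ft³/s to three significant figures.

593 ft³/s

v_surface = L / t̄ = 125.6 / 30.8 = 4.078 ft/s
v_mean = 0.86 × 4.078 = 3.507 ft/s
Q = A × v_mean = 169 × 3.507 = 592.7 ft³/s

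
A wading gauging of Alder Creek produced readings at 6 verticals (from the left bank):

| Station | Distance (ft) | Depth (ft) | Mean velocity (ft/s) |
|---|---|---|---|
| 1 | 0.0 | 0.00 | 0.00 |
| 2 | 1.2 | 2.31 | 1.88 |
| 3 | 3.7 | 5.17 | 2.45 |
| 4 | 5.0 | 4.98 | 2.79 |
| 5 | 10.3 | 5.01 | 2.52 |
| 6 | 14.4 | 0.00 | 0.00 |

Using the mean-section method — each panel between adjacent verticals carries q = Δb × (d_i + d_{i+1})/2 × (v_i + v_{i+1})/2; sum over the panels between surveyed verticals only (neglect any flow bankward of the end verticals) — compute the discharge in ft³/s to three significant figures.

122 ft³/s

Panel 1-2: Δb = 1.2 ft, d̄ = (0.00+2.31)/2 = 1.155, v̄ = (0.00+1.88)/2 = 0.94 → q = 1.2×1.155×0.94 = 1.303 ft³/s
Panel 2-3: Δb = 2.5 ft, d̄ = (2.31+5.17)/2 = 3.74, v̄ = (1.88+2.45)/2 = 2.165 → q = 2.5×3.74×2.165 = 20.24 ft³/s
Panel 3-4: Δb = 1.3 ft, d̄ = (5.17+4.98)/2 = 5.075, v̄ = (2.45+2.79)/2 = 2.62 → q = 1.3×5.075×2.62 = 17.29 ft³/s
Panel 4-5: Δb = 5.3 ft, d̄ = (4.98+5.01)/2 = 4.995, v̄ = (2.79+2.52)/2 = 2.655 → q = 5.3×4.995×2.655 = 70.29 ft³/s
Panel 5-6: Δb = 4.1 ft, d̄ = (5.01+0.00)/2 = 2.505, v̄ = (2.52+0.00)/2 = 1.26 → q = 4.1×2.505×1.26 = 12.94 ft³/s
Q = Σ q = 122.1 ft³/s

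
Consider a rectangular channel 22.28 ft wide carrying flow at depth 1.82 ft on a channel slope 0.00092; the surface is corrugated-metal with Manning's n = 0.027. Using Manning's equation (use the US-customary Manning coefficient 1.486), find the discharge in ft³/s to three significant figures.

91.2 ft³/s

A = b·y = 22.28 × 1.82 = 40.55 ft²
P = b + 2y = 22.28 + 2×1.82 = 25.92 ft
R = A/P = 40.55/25.92 = 1.564 ft
Q = (1.486/n)·A·R^(2/3)·S^(1/2) = (1.486/0.027) × 40.55 × 1.564^(2/3) × 0.00092^(1/2) = 91.22 ft³/s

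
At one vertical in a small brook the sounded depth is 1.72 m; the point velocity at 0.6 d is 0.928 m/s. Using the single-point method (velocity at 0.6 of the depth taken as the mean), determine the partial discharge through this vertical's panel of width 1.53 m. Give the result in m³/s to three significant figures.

2.44 m³/s

v̄ = v₀.₆ = 0.928 m/s
q = v̄ × d × w = 0.9280 × 1.72 × 1.53 = 2.442 m³/s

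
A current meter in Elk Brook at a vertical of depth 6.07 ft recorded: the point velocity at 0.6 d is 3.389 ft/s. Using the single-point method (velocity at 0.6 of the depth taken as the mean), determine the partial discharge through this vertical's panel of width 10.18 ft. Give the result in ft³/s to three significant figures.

209 ft³/s

v̄ = v₀.₆ = 3.389 ft/s
q = v̄ × d × w = 3.389 × 6.07 × 10.18 = 209.4 ft³/s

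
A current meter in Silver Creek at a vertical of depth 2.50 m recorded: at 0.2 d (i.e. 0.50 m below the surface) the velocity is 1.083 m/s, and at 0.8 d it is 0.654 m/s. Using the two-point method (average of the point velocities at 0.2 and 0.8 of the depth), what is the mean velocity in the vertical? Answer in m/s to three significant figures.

v̄ = (1.083 + 0.654) / 2 = 0.8685 m/s

0.869 m/s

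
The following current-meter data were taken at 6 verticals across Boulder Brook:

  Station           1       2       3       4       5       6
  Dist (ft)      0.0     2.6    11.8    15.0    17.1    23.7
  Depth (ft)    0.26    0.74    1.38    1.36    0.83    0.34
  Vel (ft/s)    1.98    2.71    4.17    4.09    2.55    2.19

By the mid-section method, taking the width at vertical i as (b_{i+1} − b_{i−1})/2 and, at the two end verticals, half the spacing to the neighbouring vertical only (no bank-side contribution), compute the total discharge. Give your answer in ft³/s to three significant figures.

w_1 = (2.6 − 0.0)/2 = 1.3 ft; q_1 = 1.98 × 0.26 × 1.3 = 0.6692 ft³/s
w_2 = (11.8 − 0.0)/2 = 5.9 ft; q_2 = 2.71 × 0.74 × 5.9 = 11.83 ft³/s
w_3 = (15.0 − 2.6)/2 = 6.2 ft; q_3 = 4.17 × 1.38 × 6.2 = 35.68 ft³/s
w_4 = (17.1 − 11.8)/2 = 2.65 ft; q_4 = 4.09 × 1.36 × 2.65 = 14.74 ft³/s
w_5 = (23.7 − 15.0)/2 = 4.35 ft; q_5 = 2.55 × 0.83 × 4.35 = 9.207 ft³/s
w_6 = (23.7 − 17.1)/2 = 3.3 ft; q_6 = 2.19 × 0.34 × 3.3 = 2.457 ft³/s
Q = Σ qᵢ = 74.58 ft³/s

74.6 ft³/s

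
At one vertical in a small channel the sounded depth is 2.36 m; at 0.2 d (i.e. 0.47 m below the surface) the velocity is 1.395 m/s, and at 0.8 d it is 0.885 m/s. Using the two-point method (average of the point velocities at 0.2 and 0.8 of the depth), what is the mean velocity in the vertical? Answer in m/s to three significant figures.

v̄ = (1.395 + 0.885) / 2 = 1.140 m/s

1.14 m/s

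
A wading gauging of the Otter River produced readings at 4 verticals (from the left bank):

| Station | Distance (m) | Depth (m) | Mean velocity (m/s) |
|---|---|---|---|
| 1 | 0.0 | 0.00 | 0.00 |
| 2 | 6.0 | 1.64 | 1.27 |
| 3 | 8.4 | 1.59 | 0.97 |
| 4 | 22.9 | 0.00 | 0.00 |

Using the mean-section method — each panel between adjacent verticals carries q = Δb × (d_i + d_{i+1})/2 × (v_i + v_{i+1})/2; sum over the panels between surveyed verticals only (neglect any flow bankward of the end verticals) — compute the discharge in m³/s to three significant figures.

Panel 1-2: Δb = 6 m, d̄ = (0.00+1.64)/2 = 0.82, v̄ = (0.00+1.27)/2 = 0.635 → q = 6×0.82×0.635 = 3.124 m³/s
Panel 2-3: Δb = 2.4 m, d̄ = (1.64+1.59)/2 = 1.615, v̄ = (1.27+0.97)/2 = 1.12 → q = 2.4×1.615×1.12 = 4.341 m³/s
Panel 3-4: Δb = 14.5 m, d̄ = (1.59+0.00)/2 = 0.795, v̄ = (0.97+0.00)/2 = 0.485 → q = 14.5×0.795×0.485 = 5.591 m³/s
Q = Σ q = 13.06 m³/s

13.1 m³/s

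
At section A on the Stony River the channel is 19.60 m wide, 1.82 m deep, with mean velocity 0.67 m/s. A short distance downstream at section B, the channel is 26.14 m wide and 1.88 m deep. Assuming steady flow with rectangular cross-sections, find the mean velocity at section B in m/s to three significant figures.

Q = A₁V₁ = (19.60×1.82) × 0.67 = 23.90 m³/s
A₂ = 26.14 × 1.88 = 49.14 m²
V₂ = Q/A₂ = 23.90/49.14 = 0.4863 m/s

0.486 m/s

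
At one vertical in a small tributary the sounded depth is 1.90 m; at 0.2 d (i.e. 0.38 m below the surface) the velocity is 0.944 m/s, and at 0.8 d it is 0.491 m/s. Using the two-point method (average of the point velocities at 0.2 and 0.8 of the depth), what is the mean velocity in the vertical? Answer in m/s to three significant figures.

0.718 m/s

v̄ = (0.944 + 0.491) / 2 = 0.7175 m/s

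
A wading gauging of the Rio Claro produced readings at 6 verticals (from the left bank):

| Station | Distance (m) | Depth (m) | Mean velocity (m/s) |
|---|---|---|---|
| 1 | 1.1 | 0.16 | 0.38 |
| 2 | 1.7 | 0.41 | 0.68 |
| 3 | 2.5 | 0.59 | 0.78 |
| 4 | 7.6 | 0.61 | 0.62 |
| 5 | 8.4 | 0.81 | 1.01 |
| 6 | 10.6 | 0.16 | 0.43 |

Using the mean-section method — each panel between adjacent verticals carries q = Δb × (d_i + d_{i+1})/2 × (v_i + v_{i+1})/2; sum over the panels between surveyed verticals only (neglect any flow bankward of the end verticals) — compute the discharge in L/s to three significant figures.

3760 L/s

Panel 1-2: Δb = 0.6 m, d̄ = (0.16+0.41)/2 = 0.285, v̄ = (0.38+0.68)/2 = 0.53 → q = 0.6×0.285×0.53 = 0.09063 m³/s
Panel 2-3: Δb = 0.8 m, d̄ = (0.41+0.59)/2 = 0.5, v̄ = (0.68+0.78)/2 = 0.73 → q = 0.8×0.5×0.73 = 0.2920 m³/s
Panel 3-4: Δb = 5.1 m, d̄ = (0.59+0.61)/2 = 0.6, v̄ = (0.78+0.62)/2 = 0.7 → q = 5.1×0.6×0.7 = 2.142 m³/s
Panel 4-5: Δb = 0.8 m, d̄ = (0.61+0.81)/2 = 0.71, v̄ = (0.62+1.01)/2 = 0.815 → q = 0.8×0.71×0.815 = 0.4629 m³/s
Panel 5-6: Δb = 2.2 m, d̄ = (0.81+0.16)/2 = 0.485, v̄ = (1.01+0.43)/2 = 0.72 → q = 2.2×0.485×0.72 = 0.7682 m³/s
Q = Σ q = 3.756 m³/s
= 3.756 × 1000 = 3756 L/s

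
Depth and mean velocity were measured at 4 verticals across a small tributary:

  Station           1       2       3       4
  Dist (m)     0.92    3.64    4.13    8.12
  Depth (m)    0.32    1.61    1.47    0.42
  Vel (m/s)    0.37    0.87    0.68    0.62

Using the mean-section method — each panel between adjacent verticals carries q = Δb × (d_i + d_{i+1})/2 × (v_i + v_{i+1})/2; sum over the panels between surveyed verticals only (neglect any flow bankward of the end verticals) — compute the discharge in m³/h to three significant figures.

16800 m³/h

Panel 1-2: Δb = 2.72 m, d̄ = (0.32+1.61)/2 = 0.965, v̄ = (0.37+0.87)/2 = 0.62 → q = 2.72×0.965×0.62 = 1.627 m³/s
Panel 2-3: Δb = 0.49 m, d̄ = (1.61+1.47)/2 = 1.54, v̄ = (0.87+0.68)/2 = 0.775 → q = 0.49×1.54×0.775 = 0.5848 m³/s
Panel 3-4: Δb = 3.99 m, d̄ = (1.47+0.42)/2 = 0.945, v̄ = (0.68+0.62)/2 = 0.65 → q = 3.99×0.945×0.65 = 2.451 m³/s
Q = Σ q = 4.663 m³/s
= 4.663 × 3600 = 16790 m³/h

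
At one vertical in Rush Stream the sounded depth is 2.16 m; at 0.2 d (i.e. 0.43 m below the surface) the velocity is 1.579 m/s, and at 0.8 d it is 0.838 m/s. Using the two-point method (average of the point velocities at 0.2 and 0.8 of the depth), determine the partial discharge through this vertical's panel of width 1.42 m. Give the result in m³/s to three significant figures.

3.71 m³/s

v̄ = (1.579 + 0.838) / 2 = 1.209 m/s
q = v̄ × d × w = 1.209 × 2.16 × 1.42 = 3.707 m³/s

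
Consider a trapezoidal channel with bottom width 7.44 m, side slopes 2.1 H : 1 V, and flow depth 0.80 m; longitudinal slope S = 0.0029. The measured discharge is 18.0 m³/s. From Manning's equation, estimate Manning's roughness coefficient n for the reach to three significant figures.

A = (b + z·y)·y = (7.44 + 2.1×0.80)×0.80 = 7.296 m²
P = b + 2y√(1+z²) = 7.44 + 2×0.80×√(1+2.1²) = 11.16 m
R = A/P = 7.296/11.16 = 0.6537 m
n = (1/Q)·A·R^(2/3)·S^(1/2) = (1/18.0) × 7.296 × 0.7532 × 0.05385 = 0.01644

0.0164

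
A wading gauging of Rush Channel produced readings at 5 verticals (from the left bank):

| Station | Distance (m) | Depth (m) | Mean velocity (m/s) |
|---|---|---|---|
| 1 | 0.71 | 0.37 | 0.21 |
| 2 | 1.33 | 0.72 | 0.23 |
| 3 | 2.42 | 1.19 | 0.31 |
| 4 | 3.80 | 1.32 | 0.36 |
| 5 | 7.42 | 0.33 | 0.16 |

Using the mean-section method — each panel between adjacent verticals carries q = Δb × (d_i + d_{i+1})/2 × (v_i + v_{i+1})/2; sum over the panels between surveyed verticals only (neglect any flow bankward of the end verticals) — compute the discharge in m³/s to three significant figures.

Panel 1-2: Δb = 0.62 m, d̄ = (0.37+0.72)/2 = 0.545, v̄ = (0.21+0.23)/2 = 0.22 → q = 0.62×0.545×0.22 = 0.07434 m³/s
Panel 2-3: Δb = 1.09 m, d̄ = (0.72+1.19)/2 = 0.955, v̄ = (0.23+0.31)/2 = 0.27 → q = 1.09×0.955×0.27 = 0.2811 m³/s
Panel 3-4: Δb = 1.38 m, d̄ = (1.19+1.32)/2 = 1.255, v̄ = (0.31+0.36)/2 = 0.335 → q = 1.38×1.255×0.335 = 0.5802 m³/s
Panel 4-5: Δb = 3.62 m, d̄ = (1.32+0.33)/2 = 0.825, v̄ = (0.36+0.16)/2 = 0.26 → q = 3.62×0.825×0.26 = 0.7765 m³/s
Q = Σ q = 1.712 m³/s

1.71 m³/s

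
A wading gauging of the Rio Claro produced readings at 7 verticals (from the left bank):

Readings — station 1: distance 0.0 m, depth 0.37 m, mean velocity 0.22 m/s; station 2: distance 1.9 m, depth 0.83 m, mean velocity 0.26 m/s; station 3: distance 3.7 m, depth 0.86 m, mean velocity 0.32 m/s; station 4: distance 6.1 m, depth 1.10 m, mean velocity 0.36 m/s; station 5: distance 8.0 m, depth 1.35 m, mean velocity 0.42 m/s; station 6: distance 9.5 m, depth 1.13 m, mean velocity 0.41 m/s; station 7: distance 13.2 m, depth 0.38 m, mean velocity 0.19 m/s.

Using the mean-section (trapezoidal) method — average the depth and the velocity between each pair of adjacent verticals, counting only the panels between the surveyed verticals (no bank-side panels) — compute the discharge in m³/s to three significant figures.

Panel 1-2: Δb = 1.9 m, d̄ = (0.37+0.83)/2 = 0.6, v̄ = (0.22+0.26)/2 = 0.24 → q = 1.9×0.6×0.24 = 0.2736 m³/s
Panel 2-3: Δb = 1.8 m, d̄ = (0.83+0.86)/2 = 0.845, v̄ = (0.26+0.32)/2 = 0.29 → q = 1.8×0.845×0.29 = 0.4411 m³/s
Panel 3-4: Δb = 2.4 m, d̄ = (0.86+1.10)/2 = 0.98, v̄ = (0.32+0.36)/2 = 0.34 → q = 2.4×0.98×0.34 = 0.7997 m³/s
Panel 4-5: Δb = 1.9 m, d̄ = (1.10+1.35)/2 = 1.225, v̄ = (0.36+0.42)/2 = 0.39 → q = 1.9×1.225×0.39 = 0.9077 m³/s
Panel 5-6: Δb = 1.5 m, d̄ = (1.35+1.13)/2 = 1.24, v̄ = (0.42+0.41)/2 = 0.415 → q = 1.5×1.24×0.415 = 0.7719 m³/s
Panel 6-7: Δb = 3.7 m, d̄ = (1.13+0.38)/2 = 0.755, v̄ = (0.41+0.19)/2 = 0.3 → q = 3.7×0.755×0.3 = 0.8381 m³/s
Q = Σ q = 4.032 m³/s

4.03 m³/s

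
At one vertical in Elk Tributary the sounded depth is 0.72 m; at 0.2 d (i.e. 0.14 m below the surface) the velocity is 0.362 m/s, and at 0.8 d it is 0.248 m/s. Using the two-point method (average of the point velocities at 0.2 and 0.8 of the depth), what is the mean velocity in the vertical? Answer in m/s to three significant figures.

v̄ = (0.362 + 0.248) / 2 = 0.3050 m/s

0.305 m/s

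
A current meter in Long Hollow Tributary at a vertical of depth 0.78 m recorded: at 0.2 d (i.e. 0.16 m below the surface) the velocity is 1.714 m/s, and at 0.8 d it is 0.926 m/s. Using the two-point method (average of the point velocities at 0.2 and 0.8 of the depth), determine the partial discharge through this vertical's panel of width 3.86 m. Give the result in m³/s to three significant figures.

3.97 m³/s

v̄ = (1.714 + 0.926) / 2 = 1.320 m/s
q = v̄ × d × w = 1.320 × 0.78 × 3.86 = 3.974 m³/s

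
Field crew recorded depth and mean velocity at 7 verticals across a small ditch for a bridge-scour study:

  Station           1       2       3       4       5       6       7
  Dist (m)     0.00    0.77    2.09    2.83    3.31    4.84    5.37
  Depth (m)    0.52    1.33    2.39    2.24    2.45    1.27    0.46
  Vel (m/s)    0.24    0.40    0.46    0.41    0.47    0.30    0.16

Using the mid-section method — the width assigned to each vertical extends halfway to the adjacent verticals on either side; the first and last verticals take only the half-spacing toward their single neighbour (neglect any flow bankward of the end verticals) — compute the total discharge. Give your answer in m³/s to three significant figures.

3.87 m³/s

w_1 = (0.77 − 0.00)/2 = 0.385 m; q_1 = 0.24 × 0.52 × 0.385 = 0.04805 m³/s
w_2 = (2.09 − 0.00)/2 = 1.045 m; q_2 = 0.40 × 1.33 × 1.045 = 0.5559 m³/s
w_3 = (2.83 − 0.77)/2 = 1.03 m; q_3 = 0.46 × 2.39 × 1.03 = 1.132 m³/s
w_4 = (3.31 − 2.09)/2 = 0.61 m; q_4 = 0.41 × 2.24 × 0.61 = 0.5602 m³/s
w_5 = (4.84 − 2.83)/2 = 1.005 m; q_5 = 0.47 × 2.45 × 1.005 = 1.157 m³/s
w_6 = (5.37 − 3.31)/2 = 1.03 m; q_6 = 0.30 × 1.27 × 1.03 = 0.3924 m³/s
w_7 = (5.37 − 4.84)/2 = 0.265 m; q_7 = 0.16 × 0.46 × 0.265 = 0.01950 m³/s
Q = Σ qᵢ = 3.866 m³/s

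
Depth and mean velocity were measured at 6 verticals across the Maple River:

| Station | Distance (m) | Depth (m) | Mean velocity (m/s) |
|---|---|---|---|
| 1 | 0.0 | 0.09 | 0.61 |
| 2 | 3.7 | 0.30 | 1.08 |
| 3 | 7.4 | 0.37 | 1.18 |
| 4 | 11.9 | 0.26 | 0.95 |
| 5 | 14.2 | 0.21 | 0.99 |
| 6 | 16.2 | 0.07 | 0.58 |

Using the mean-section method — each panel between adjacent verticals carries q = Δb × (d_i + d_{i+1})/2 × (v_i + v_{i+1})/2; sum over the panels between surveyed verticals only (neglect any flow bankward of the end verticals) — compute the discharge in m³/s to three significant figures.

4.26 m³/s

Panel 1-2: Δb = 3.7 m, d̄ = (0.09+0.30)/2 = 0.195, v̄ = (0.61+1.08)/2 = 0.845 → q = 3.7×0.195×0.845 = 0.6097 m³/s
Panel 2-3: Δb = 3.7 m, d̄ = (0.30+0.37)/2 = 0.335, v̄ = (1.08+1.18)/2 = 1.13 → q = 3.7×0.335×1.13 = 1.401 m³/s
Panel 3-4: Δb = 4.5 m, d̄ = (0.37+0.26)/2 = 0.315, v̄ = (1.18+0.95)/2 = 1.065 → q = 4.5×0.315×1.065 = 1.510 m³/s
Panel 4-5: Δb = 2.3 m, d̄ = (0.26+0.21)/2 = 0.235, v̄ = (0.95+0.99)/2 = 0.97 → q = 2.3×0.235×0.97 = 0.5243 m³/s
Panel 5-6: Δb = 2 m, d̄ = (0.21+0.07)/2 = 0.14, v̄ = (0.99+0.58)/2 = 0.785 → q = 2×0.14×0.785 = 0.2198 m³/s
Q = Σ q = 4.264 m³/s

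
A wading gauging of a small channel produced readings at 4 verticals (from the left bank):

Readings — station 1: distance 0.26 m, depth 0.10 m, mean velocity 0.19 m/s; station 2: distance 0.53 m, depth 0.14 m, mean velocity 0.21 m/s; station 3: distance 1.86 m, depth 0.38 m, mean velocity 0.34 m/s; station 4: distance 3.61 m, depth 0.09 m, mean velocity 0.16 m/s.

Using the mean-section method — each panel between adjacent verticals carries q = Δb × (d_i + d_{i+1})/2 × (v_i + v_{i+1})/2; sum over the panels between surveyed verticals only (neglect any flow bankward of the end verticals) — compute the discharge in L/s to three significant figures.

Panel 1-2: Δb = 0.27 m, d̄ = (0.10+0.14)/2 = 0.12, v̄ = (0.19+0.21)/2 = 0.2 → q = 0.27×0.12×0.2 = 0.006480 m³/s
Panel 2-3: Δb = 1.33 m, d̄ = (0.14+0.38)/2 = 0.26, v̄ = (0.21+0.34)/2 = 0.275 → q = 1.33×0.26×0.275 = 0.09510 m³/s
Panel 3-4: Δb = 1.75 m, d̄ = (0.38+0.09)/2 = 0.235, v̄ = (0.34+0.16)/2 = 0.25 → q = 1.75×0.235×0.25 = 0.1028 m³/s
Q = Σ q = 0.2044 m³/s
= 0.2044 × 1000 = 204.4 L/s

204 L/s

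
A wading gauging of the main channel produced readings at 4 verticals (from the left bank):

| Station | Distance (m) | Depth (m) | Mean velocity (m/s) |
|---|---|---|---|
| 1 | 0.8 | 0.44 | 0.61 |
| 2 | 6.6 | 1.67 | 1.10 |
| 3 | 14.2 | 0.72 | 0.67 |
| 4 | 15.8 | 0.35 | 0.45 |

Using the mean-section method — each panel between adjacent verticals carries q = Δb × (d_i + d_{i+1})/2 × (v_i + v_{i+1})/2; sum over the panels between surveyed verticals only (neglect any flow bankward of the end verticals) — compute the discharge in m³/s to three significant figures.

Panel 1-2: Δb = 5.8 m, d̄ = (0.44+1.67)/2 = 1.055, v̄ = (0.61+1.10)/2 = 0.855 → q = 5.8×1.055×0.855 = 5.232 m³/s
Panel 2-3: Δb = 7.6 m, d̄ = (1.67+0.72)/2 = 1.195, v̄ = (1.10+0.67)/2 = 0.885 → q = 7.6×1.195×0.885 = 8.038 m³/s
Panel 3-4: Δb = 1.6 m, d̄ = (0.72+0.35)/2 = 0.535, v̄ = (0.67+0.45)/2 = 0.56 → q = 1.6×0.535×0.56 = 0.4794 m³/s
Q = Σ q = 13.75 m³/s

13.7 m³/s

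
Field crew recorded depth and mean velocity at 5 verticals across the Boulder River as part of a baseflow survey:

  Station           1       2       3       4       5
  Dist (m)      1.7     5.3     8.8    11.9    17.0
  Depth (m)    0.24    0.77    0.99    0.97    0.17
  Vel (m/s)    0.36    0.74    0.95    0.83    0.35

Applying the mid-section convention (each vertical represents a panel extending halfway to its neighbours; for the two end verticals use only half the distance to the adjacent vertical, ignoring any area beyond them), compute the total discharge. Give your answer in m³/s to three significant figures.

w_1 = (5.3 − 1.7)/2 = 1.8 m; q_1 = 0.36 × 0.24 × 1.8 = 0.1555 m³/s
w_2 = (8.8 − 1.7)/2 = 3.55 m; q_2 = 0.74 × 0.77 × 3.55 = 2.023 m³/s
w_3 = (11.9 − 5.3)/2 = 3.3 m; q_3 = 0.95 × 0.99 × 3.3 = 3.104 m³/s
w_4 = (17.0 − 8.8)/2 = 4.1 m; q_4 = 0.83 × 0.97 × 4.1 = 3.301 m³/s
w_5 = (17.0 − 11.9)/2 = 2.55 m; q_5 = 0.35 × 0.17 × 2.55 = 0.1517 m³/s
Q = Σ qᵢ = 8.735 m³/s

8.73 m³/s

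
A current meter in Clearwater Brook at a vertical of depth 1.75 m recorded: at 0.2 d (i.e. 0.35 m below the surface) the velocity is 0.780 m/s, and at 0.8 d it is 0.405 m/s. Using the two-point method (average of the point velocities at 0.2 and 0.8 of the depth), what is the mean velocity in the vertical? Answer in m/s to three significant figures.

0.593 m/s

v̄ = (0.780 + 0.405) / 2 = 0.5925 m/s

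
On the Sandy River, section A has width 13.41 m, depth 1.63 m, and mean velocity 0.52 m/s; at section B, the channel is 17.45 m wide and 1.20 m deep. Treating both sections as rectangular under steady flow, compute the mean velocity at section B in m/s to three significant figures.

Q = A₁V₁ = (13.41×1.63) × 0.52 = 11.37 m³/s
A₂ = 17.45 × 1.20 = 20.94 m²
V₂ = Q/A₂ = 11.37/20.94 = 0.5428 m/s

0.543 m/s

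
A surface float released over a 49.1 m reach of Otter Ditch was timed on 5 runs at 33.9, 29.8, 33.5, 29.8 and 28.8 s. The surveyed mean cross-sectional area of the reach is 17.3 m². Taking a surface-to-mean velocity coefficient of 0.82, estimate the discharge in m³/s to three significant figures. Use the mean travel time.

22.4 m³/s

t̄ = (33.9 + 29.8 + 33.5 + 29.8 + 28.8) / 5 = 31.16 s
v_surface = L / t̄ = 49.1 / 31.16 = 1.576 m/s
v_mean = 0.82 × 1.576 = 1.292 m/s
Q = A × v_mean = 17.3 × 1.292 = 22.35 m³/s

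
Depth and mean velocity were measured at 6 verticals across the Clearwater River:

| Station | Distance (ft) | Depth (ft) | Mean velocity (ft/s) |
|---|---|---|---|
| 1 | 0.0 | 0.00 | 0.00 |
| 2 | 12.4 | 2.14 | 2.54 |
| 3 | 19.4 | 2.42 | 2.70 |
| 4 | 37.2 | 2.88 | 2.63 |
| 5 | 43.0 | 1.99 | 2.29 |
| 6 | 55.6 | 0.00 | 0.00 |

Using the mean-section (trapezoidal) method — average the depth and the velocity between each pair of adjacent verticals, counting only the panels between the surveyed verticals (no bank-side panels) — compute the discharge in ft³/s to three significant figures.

233 ft³/s

Panel 1-2: Δb = 12.4 ft, d̄ = (0.00+2.14)/2 = 1.07, v̄ = (0.00+2.54)/2 = 1.27 → q = 12.4×1.07×1.27 = 16.85 ft³/s
Panel 2-3: Δb = 7 ft, d̄ = (2.14+2.42)/2 = 2.28, v̄ = (2.54+2.70)/2 = 2.62 → q = 7×2.28×2.62 = 41.82 ft³/s
Panel 3-4: Δb = 17.8 ft, d̄ = (2.42+2.88)/2 = 2.65, v̄ = (2.70+2.63)/2 = 2.665 → q = 17.8×2.65×2.665 = 125.7 ft³/s
Panel 4-5: Δb = 5.8 ft, d̄ = (2.88+1.99)/2 = 2.435, v̄ = (2.63+2.29)/2 = 2.46 → q = 5.8×2.435×2.46 = 34.74 ft³/s
Panel 5-6: Δb = 12.6 ft, d̄ = (1.99+0.00)/2 = 0.995, v̄ = (2.29+0.00)/2 = 1.145 → q = 12.6×0.995×1.145 = 14.35 ft³/s
Q = Σ q = 233.5 ft³/s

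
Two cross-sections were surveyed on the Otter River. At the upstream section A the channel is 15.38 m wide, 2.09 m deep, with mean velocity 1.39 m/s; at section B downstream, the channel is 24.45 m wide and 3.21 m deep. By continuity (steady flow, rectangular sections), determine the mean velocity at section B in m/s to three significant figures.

Q = A₁V₁ = (15.38×2.09) × 1.39 = 44.68 m³/s
A₂ = 24.45 × 3.21 = 78.48 m²
V₂ = Q/A₂ = 44.68/78.48 = 0.5693 m/s

0.569 m/s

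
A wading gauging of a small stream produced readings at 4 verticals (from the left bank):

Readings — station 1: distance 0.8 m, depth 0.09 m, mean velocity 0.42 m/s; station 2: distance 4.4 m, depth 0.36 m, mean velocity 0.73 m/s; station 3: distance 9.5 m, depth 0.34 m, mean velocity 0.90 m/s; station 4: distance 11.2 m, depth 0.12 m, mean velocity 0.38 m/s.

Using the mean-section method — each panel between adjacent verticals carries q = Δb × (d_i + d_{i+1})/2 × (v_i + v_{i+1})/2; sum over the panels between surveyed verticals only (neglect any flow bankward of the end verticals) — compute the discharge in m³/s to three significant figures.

Panel 1-2: Δb = 3.6 m, d̄ = (0.09+0.36)/2 = 0.225, v̄ = (0.42+0.73)/2 = 0.575 → q = 3.6×0.225×0.575 = 0.4658 m³/s
Panel 2-3: Δb = 5.1 m, d̄ = (0.36+0.34)/2 = 0.35, v̄ = (0.73+0.90)/2 = 0.815 → q = 5.1×0.35×0.815 = 1.455 m³/s
Panel 3-4: Δb = 1.7 m, d̄ = (0.34+0.12)/2 = 0.23, v̄ = (0.90+0.38)/2 = 0.64 → q = 1.7×0.23×0.64 = 0.2502 m³/s
Q = Σ q = 2.171 m³/s

2.17 m³/s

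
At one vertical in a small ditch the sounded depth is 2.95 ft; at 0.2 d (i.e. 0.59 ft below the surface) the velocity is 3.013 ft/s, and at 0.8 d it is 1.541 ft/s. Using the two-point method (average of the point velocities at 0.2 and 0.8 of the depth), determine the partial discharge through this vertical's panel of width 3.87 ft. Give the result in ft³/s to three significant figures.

26.0 ft³/s

v̄ = (3.013 + 1.541) / 2 = 2.277 ft/s
q = v̄ × d × w = 2.277 × 2.95 × 3.87 = 26.00 ft³/s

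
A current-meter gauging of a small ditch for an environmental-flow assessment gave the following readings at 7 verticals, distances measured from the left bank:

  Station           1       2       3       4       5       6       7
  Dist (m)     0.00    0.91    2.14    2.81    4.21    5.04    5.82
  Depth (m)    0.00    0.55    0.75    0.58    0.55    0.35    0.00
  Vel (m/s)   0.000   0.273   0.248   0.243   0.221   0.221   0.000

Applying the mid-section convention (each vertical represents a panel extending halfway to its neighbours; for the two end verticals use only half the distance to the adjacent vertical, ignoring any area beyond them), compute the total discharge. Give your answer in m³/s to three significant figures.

0.681 m³/s

w_2 = (2.14 − 0.00)/2 = 1.07 m; q_2 = 0.273 × 0.55 × 1.07 = 0.1607 m³/s
w_3 = (2.81 − 0.91)/2 = 0.95 m; q_3 = 0.248 × 0.75 × 0.95 = 0.1767 m³/s
w_4 = (4.21 − 2.14)/2 = 1.035 m; q_4 = 0.243 × 0.58 × 1.035 = 0.1459 m³/s
w_5 = (5.04 − 2.81)/2 = 1.115 m; q_5 = 0.221 × 0.55 × 1.115 = 0.1355 m³/s
w_6 = (5.82 − 4.21)/2 = 0.805 m; q_6 = 0.221 × 0.35 × 0.805 = 0.06227 m³/s
Stations 1, 7 contribute zero (depth or velocity is 0).
Q = Σ qᵢ = 0.6810 m³/s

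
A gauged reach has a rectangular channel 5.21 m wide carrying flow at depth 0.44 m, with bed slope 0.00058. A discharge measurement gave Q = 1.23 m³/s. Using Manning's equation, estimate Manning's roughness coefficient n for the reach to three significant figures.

A = b·y = 5.21 × 0.44 = 2.292 m²
P = b + 2y = 5.21 + 2×0.44 = 6.090 m
R = A/P = 2.292/6.090 = 0.3764 m
n = (1/Q)·A·R^(2/3)·S^(1/2) = (1/1.23) × 2.292 × 0.5213 × 0.02408 = 0.02340

0.0234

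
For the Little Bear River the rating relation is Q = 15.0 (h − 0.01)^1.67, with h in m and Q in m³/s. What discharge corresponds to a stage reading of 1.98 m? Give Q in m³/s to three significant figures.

Q = 15.0 × (1.98 − 0.01)^1.67 = 15.0 × 1.97^1.67 = 46.54 m³/s

46.5 m³/s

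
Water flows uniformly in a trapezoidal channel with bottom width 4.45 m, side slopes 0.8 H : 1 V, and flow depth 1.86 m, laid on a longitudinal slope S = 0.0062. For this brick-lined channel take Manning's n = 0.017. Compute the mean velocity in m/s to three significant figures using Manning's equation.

5.23 m/s

A = (b + z·y)·y = (4.45 + 0.8×1.86)×1.86 = 11.04 m²
P = b + 2y√(1+z²) = 4.45 + 2×1.86×√(1+0.8²) = 9.214 m
R = A/P = 11.04/9.214 = 1.199 m
Q = (1/n)·A·R^(2/3)·S^(1/2) = (1/0.017) × 11.04 × 1.199^(2/3) × 0.0062^(1/2) = 57.73 m³/s
V = Q/A = 57.73/11.04 = 5.227 m/s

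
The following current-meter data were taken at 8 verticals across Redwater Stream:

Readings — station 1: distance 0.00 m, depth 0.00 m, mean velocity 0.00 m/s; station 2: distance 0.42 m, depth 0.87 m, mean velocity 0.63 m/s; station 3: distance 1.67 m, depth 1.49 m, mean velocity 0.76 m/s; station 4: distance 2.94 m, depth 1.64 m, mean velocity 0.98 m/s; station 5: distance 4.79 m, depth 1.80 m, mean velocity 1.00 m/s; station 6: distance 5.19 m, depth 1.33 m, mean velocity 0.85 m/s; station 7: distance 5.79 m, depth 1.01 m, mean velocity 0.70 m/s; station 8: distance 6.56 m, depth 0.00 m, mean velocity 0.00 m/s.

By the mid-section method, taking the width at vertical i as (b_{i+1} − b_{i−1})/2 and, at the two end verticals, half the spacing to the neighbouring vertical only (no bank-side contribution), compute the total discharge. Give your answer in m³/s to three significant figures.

7.47 m³/s

w_2 = (1.67 − 0.00)/2 = 0.835 m; q_2 = 0.63 × 0.87 × 0.835 = 0.4577 m³/s
w_3 = (2.94 − 0.42)/2 = 1.26 m; q_3 = 0.76 × 1.49 × 1.26 = 1.427 m³/s
w_4 = (4.79 − 1.67)/2 = 1.56 m; q_4 = 0.98 × 1.64 × 1.56 = 2.507 m³/s
w_5 = (5.19 − 2.94)/2 = 1.125 m; q_5 = 1.00 × 1.80 × 1.125 = 2.025 m³/s
w_6 = (5.79 − 4.79)/2 = 0.5 m; q_6 = 0.85 × 1.33 × 0.5 = 0.5653 m³/s
w_7 = (6.56 − 5.19)/2 = 0.685 m; q_7 = 0.70 × 1.01 × 0.685 = 0.4843 m³/s
Stations 1, 8 contribute zero (depth or velocity is 0).
Q = Σ qᵢ = 7.466 m³/s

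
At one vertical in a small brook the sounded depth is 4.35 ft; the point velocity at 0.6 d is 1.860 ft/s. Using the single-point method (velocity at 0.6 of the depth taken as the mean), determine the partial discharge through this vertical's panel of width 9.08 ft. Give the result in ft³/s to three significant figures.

73.5 ft³/s

v̄ = v₀.₆ = 1.860 ft/s
q = v̄ × d × w = 1.860 × 4.35 × 9.08 = 73.47 ft³/s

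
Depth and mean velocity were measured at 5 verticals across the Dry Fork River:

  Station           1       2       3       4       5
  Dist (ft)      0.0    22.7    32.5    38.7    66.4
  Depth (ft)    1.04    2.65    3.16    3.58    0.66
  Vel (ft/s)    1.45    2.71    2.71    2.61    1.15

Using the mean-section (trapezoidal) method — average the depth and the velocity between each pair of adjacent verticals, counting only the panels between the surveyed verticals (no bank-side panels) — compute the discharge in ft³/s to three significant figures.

330 ft³/s

Panel 1-2: Δb = 22.7 ft, d̄ = (1.04+2.65)/2 = 1.845, v̄ = (1.45+2.71)/2 = 2.08 → q = 22.7×1.845×2.08 = 87.11 ft³/s
Panel 2-3: Δb = 9.8 ft, d̄ = (2.65+3.16)/2 = 2.905, v̄ = (2.71+2.71)/2 = 2.71 → q = 9.8×2.905×2.71 = 77.15 ft³/s
Panel 3-4: Δb = 6.2 ft, d̄ = (3.16+3.58)/2 = 3.37, v̄ = (2.71+2.61)/2 = 2.66 → q = 6.2×3.37×2.66 = 55.58 ft³/s
Panel 4-5: Δb = 27.7 ft, d̄ = (3.58+0.66)/2 = 2.12, v̄ = (2.61+1.15)/2 = 1.88 → q = 27.7×2.12×1.88 = 110.4 ft³/s
Q = Σ q = 330.2 ft³/s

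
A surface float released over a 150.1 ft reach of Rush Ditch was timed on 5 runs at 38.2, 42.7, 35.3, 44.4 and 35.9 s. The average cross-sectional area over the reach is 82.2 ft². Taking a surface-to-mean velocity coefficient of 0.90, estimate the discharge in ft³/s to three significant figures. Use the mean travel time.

t̄ = (38.2 + 42.7 + 35.3 + 44.4 + 35.9) / 5 = 39.3 s
v_surface = L / t̄ = 150.1 / 39.3 = 3.819 ft/s
v_mean = 0.90 × 3.819 = 3.437 ft/s
Q = A × v_mean = 82.2 × 3.437 = 282.6 ft³/s

283 ft³/s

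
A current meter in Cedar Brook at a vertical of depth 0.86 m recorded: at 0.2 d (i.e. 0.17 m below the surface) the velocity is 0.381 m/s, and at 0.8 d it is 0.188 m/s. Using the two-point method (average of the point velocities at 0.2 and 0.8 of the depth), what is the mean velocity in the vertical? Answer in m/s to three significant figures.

v̄ = (0.381 + 0.188) / 2 = 0.2845 m/s

0.285 m/s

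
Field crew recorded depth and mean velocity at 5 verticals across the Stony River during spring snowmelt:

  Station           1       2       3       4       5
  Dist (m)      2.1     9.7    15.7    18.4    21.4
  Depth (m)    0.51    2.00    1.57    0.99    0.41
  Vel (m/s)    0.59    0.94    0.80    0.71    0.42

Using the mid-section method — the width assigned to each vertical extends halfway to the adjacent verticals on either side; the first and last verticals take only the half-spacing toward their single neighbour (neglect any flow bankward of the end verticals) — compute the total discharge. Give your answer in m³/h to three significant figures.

w_1 = (9.7 − 2.1)/2 = 3.8 m; q_1 = 0.59 × 0.51 × 3.8 = 1.143 m³/s
w_2 = (15.7 − 2.1)/2 = 6.8 m; q_2 = 0.94 × 2.00 × 6.8 = 12.78 m³/s
w_3 = (18.4 − 9.7)/2 = 4.35 m; q_3 = 0.80 × 1.57 × 4.35 = 5.464 m³/s
w_4 = (21.4 − 15.7)/2 = 2.85 m; q_4 = 0.71 × 0.99 × 2.85 = 2.003 m³/s
w_5 = (21.4 − 18.4)/2 = 1.5 m; q_5 = 0.42 × 0.41 × 1.5 = 0.2583 m³/s
Q = Σ qᵢ = 21.65 m³/s
= 21.65 × 3600 = 77950 m³/h

77900 m³/h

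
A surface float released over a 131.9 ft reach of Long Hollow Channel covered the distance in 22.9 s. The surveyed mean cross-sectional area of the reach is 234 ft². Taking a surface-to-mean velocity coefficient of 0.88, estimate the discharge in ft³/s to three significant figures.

v_surface = L / t̄ = 131.9 / 22.9 = 5.760 ft/s
v_mean = 0.88 × 5.760 = 5.069 ft/s
Q = A × v_mean = 234 × 5.069 = 1186 ft³/s

1190 ft³/s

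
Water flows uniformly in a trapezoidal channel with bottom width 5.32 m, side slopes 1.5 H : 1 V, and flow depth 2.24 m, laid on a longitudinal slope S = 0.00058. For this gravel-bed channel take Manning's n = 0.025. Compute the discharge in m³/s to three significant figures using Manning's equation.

A = (b + z·y)·y = (5.32 + 1.5×2.24)×2.24 = 19.44 m²
P = b + 2y√(1+z²) = 5.32 + 2×2.24×√(1+1.5²) = 13.40 m
R = A/P = 19.44/13.40 = 1.451 m
Q = (1/n)·A·R^(2/3)·S^(1/2) = (1/0.025) × 19.44 × 1.451^(2/3) × 0.00058^(1/2) = 24.01 m³/s

24.0 m³/s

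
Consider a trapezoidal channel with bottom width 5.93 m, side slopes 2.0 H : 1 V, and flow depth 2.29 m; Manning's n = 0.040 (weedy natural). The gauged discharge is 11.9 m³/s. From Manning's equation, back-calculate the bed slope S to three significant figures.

A = (b + z·y)·y = (5.93 + 2.0×2.29)×2.29 = 24.07 m²
P = b + 2y√(1+z²) = 5.93 + 2×2.29×√(1+2.0²) = 16.17 m
R = A/P = 24.07/16.17 = 1.488 m
S = (Q·n / (1·A·R^(2/3)))² = (11.9×0.040 / (1×24.07×1.304))² = 0.0002302

0.000230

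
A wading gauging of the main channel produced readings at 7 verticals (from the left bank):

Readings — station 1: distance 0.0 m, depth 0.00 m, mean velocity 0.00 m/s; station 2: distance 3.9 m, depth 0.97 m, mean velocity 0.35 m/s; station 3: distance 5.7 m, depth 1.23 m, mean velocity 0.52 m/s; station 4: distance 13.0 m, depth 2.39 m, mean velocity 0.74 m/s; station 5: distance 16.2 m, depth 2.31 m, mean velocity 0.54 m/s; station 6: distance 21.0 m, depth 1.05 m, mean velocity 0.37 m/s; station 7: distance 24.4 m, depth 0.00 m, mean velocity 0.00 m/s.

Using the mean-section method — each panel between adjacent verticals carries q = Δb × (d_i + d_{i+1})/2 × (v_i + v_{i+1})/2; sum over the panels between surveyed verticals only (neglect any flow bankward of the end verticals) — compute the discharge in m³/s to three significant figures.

18.3 m³/s

Panel 1-2: Δb = 3.9 m, d̄ = (0.00+0.97)/2 = 0.485, v̄ = (0.00+0.35)/2 = 0.175 → q = 3.9×0.485×0.175 = 0.3310 m³/s
Panel 2-3: Δb = 1.8 m, d̄ = (0.97+1.23)/2 = 1.1, v̄ = (0.35+0.52)/2 = 0.435 → q = 1.8×1.1×0.435 = 0.8613 m³/s
Panel 3-4: Δb = 7.3 m, d̄ = (1.23+2.39)/2 = 1.81, v̄ = (0.52+0.74)/2 = 0.63 → q = 7.3×1.81×0.63 = 8.324 m³/s
Panel 4-5: Δb = 3.2 m, d̄ = (2.39+2.31)/2 = 2.35, v̄ = (0.74+0.54)/2 = 0.64 → q = 3.2×2.35×0.64 = 4.813 m³/s
Panel 5-6: Δb = 4.8 m, d̄ = (2.31+1.05)/2 = 1.68, v̄ = (0.54+0.37)/2 = 0.455 → q = 4.8×1.68×0.455 = 3.669 m³/s
Panel 6-7: Δb = 3.4 m, d̄ = (1.05+0.00)/2 = 0.525, v̄ = (0.37+0.00)/2 = 0.185 → q = 3.4×0.525×0.185 = 0.3302 m³/s
Q = Σ q = 18.33 m³/s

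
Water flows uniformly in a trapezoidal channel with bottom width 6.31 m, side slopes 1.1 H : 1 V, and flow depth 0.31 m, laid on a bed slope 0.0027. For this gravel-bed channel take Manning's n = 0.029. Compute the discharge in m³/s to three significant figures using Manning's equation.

A = (b + z·y)·y = (6.31 + 1.1×0.31)×0.31 = 2.062 m²
P = b + 2y√(1+z²) = 6.31 + 2×0.31×√(1+1.1²) = 7.232 m
R = A/P = 2.062/7.232 = 0.2851 m
Q = (1/n)·A·R^(2/3)·S^(1/2) = (1/0.029) × 2.062 × 0.2851^(2/3) × 0.0027^(1/2) = 1.600 m³/s

1.60 m³/s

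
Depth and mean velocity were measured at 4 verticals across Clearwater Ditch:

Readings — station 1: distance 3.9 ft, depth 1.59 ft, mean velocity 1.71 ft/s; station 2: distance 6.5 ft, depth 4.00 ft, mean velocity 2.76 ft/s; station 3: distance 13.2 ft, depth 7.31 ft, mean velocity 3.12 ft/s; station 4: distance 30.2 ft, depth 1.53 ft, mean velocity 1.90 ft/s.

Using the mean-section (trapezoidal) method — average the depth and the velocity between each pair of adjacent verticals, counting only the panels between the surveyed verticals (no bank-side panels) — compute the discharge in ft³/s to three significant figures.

Panel 1-2: Δb = 2.6 ft, d̄ = (1.59+4.00)/2 = 2.795, v̄ = (1.71+2.76)/2 = 2.235 → q = 2.6×2.795×2.235 = 16.24 ft³/s
Panel 2-3: Δb = 6.7 ft, d̄ = (4.00+7.31)/2 = 5.655, v̄ = (2.76+3.12)/2 = 2.94 → q = 6.7×5.655×2.94 = 111.4 ft³/s
Panel 3-4: Δb = 17 ft, d̄ = (7.31+1.53)/2 = 4.42, v̄ = (3.12+1.90)/2 = 2.51 → q = 17×4.42×2.51 = 188.6 ft³/s
Q = Σ q = 316.2 ft³/s

316 ft³/s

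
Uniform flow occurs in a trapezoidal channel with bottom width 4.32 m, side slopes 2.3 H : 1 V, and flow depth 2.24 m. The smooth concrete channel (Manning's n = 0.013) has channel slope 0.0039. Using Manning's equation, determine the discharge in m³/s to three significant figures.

125 m³/s

A = (b + z·y)·y = (4.32 + 2.3×2.24)×2.24 = 21.22 m²
P = b + 2y√(1+z²) = 4.32 + 2×2.24×√(1+2.3²) = 15.56 m
R = A/P = 21.22/15.56 = 1.364 m
Q = (1/n)·A·R^(2/3)·S^(1/2) = (1/0.013) × 21.22 × 1.364^(2/3) × 0.0039^(1/2) = 125.4 m³/s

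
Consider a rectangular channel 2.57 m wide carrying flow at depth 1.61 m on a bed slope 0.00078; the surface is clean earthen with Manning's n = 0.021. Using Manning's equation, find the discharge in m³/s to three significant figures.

A = b·y = 2.57 × 1.61 = 4.138 m²
P = b + 2y = 2.57 + 2×1.61 = 5.790 m
R = A/P = 4.138/5.790 = 0.7146 m
Q = (1/n)·A·R^(2/3)·S^(1/2) = (1/0.021) × 4.138 × 0.7146^(2/3) × 0.00078^(1/2) = 4.399 m³/s

4.40 m³/s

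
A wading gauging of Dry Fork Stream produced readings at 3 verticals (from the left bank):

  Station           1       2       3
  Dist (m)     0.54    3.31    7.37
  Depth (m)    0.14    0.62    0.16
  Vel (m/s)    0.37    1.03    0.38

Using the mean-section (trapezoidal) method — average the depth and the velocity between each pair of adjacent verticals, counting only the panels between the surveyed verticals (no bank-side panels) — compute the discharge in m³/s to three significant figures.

1.85 m³/s

Panel 1-2: Δb = 2.77 m, d̄ = (0.14+0.62)/2 = 0.38, v̄ = (0.37+1.03)/2 = 0.7 → q = 2.77×0.38×0.7 = 0.7368 m³/s
Panel 2-3: Δb = 4.06 m, d̄ = (0.62+0.16)/2 = 0.39, v̄ = (1.03+0.38)/2 = 0.705 → q = 4.06×0.39×0.705 = 1.116 m³/s
Q = Σ q = 1.853 m³/s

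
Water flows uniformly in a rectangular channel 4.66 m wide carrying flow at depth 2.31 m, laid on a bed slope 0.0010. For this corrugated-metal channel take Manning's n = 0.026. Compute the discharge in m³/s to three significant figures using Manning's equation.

14.5 m³/s

A = b·y = 4.66 × 2.31 = 10.76 m²
P = b + 2y = 4.66 + 2×2.31 = 9.280 m
R = A/P = 10.76/9.280 = 1.160 m
Q = (1/n)·A·R^(2/3)·S^(1/2) = (1/0.026) × 10.76 × 1.160^(2/3) × 0.0010^(1/2) = 14.45 m³/s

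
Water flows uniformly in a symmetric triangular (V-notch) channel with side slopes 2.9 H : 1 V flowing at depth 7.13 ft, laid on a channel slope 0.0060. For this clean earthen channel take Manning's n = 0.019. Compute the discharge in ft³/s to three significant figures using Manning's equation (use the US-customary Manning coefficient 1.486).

2010 ft³/s

A = z·y² = 2.9×7.13² = 147.4 ft²
P = 2y√(1+z²) = 2×7.13×√(1+2.9²) = 43.74 ft
R = A/P = 147.4/43.74 = 3.370 ft
Q = (1.486/n)·A·R^(2/3)·S^(1/2) = (1.486/0.019) × 147.4 × 3.370^(2/3) × 0.0060^(1/2) = 2008 ft³/s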